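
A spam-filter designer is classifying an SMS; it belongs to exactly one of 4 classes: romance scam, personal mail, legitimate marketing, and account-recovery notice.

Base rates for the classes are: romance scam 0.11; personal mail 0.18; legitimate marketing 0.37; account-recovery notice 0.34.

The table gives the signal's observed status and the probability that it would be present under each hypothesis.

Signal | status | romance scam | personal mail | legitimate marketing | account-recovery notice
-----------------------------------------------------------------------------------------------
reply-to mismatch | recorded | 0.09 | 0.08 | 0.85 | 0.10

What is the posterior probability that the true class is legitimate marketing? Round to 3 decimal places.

For each hypothesis, the unnormalized posterior weight is prior × likelihood:
  romance scam: 0.11 × 0.09 = 0.0099
  personal mail: 0.18 × 0.08 = 0.0144
  legitimate marketing: 0.37 × 0.85 = 0.3145
  account-recovery notice: 0.34 × 0.10 = 0.034
Marginal likelihood of the evidence = 0.3728.
P(legitimate marketing | evidence) = 0.3145 / 0.3728 ≈ 0.844.

0.844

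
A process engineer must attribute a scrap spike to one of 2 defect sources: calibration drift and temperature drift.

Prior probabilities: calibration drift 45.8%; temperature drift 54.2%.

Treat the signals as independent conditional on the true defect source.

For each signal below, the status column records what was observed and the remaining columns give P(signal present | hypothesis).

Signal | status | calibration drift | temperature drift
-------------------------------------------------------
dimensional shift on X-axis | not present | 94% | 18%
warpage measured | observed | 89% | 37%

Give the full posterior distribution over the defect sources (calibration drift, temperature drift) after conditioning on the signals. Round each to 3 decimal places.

By Bayes' rule with conditional independence, the unnormalized weight for each hypothesis is prior × ∏ likelihoods (using 1 − P(present | H) for each absent signal):
  calibration drift: 0.458 × (1 − 0.94) × 0.89 = 0.024457
  temperature drift: 0.542 × (1 − 0.18) × 0.37 = 0.16444
Marginal likelihood of the evidence = 0.1889.
P(calibration drift | evidence) = 0.024457 / 0.1889 ≈ 0.129
P(temperature drift | evidence) = 0.16444 / 0.1889 ≈ 0.871

0.129, 0.871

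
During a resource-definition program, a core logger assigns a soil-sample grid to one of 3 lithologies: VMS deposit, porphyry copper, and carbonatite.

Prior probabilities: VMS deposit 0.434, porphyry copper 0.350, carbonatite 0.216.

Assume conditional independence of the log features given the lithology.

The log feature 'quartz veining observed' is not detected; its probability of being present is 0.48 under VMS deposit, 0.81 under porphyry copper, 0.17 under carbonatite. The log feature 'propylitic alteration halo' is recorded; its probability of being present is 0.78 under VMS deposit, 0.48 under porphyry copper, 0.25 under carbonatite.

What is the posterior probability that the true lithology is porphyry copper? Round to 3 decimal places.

For each hypothesis, the unnormalized posterior weight is prior × product of the log feature likelihoods (using 1 − P(present | H) for each absent log feature):
  VMS deposit: 0.434 × (1 − 0.48) × 0.78 = 0.17603
  porphyry copper: 0.350 × (1 − 0.81) × 0.48 = 0.03192
  carbonatite: 0.216 × (1 − 0.17) × 0.25 = 0.04482
Normalizing constant Z = 0.17603 + 0.03192 + 0.04482 = 0.25277.
P(porphyry copper | evidence) = 0.03192 / 0.25277 ≈ 0.126.

0.126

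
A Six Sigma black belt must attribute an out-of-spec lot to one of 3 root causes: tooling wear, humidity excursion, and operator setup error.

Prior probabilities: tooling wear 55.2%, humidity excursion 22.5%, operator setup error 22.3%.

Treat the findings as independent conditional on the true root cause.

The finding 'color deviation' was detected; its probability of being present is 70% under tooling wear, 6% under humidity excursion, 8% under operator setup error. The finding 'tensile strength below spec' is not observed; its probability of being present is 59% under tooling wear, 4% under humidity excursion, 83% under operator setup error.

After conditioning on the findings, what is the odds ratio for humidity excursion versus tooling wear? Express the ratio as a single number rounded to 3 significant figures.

Posterior odds equal prior odds times the likelihood ratio; only the two competing hypotheses matter (using 1 − P(present | H) for each absent finding).
  humidity excursion: 0.225 × 0.06 × (1 − 0.04) = 0.01296
  tooling wear: 0.552 × 0.70 × (1 − 0.59) = 0.15842
Posterior odds = 0.01296 / 0.15842 ≈ 0.0818.

0.0818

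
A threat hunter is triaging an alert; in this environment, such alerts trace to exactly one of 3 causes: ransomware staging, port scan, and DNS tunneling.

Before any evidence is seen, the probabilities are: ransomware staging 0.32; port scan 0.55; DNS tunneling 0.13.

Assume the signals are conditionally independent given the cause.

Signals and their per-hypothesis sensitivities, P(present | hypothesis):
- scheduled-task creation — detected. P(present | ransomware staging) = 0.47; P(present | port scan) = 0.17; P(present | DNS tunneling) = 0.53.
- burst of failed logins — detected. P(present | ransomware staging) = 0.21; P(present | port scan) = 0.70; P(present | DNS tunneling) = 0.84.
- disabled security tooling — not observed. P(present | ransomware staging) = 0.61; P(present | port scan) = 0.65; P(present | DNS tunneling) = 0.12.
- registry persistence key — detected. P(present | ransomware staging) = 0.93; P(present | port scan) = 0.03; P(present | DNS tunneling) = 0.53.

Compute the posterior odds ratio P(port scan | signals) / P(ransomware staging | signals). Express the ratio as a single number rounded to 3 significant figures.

Posterior odds equal prior odds times the likelihood ratio; only the two competing hypotheses matter (using 1 − P(present | H) for each absent signal).
  port scan: 0.55 × 0.17 × 0.70 × (1 − 0.65) × 0.03 = 0.00068722
  ransomware staging: 0.32 × 0.47 × 0.21 × (1 − 0.61) × 0.93 = 0.011456
Posterior odds = 0.00068722 / 0.011456 ≈ 0.0600.

0.0600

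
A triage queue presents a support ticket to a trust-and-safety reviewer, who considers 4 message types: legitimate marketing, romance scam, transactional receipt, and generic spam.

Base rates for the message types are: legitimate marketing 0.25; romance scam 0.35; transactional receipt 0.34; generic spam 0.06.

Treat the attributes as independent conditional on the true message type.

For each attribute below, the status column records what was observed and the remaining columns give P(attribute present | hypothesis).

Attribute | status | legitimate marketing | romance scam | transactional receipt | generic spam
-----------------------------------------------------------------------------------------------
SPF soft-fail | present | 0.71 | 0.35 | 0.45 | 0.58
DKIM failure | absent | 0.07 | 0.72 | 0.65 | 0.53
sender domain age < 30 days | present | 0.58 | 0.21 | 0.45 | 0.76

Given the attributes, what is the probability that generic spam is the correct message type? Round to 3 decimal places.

For each hypothesis, the unnormalized posterior weight is prior × product of the attribute likelihoods (using 1 − P(present | H) for each absent attribute):
  legitimate marketing: 0.25 × 0.71 × (1 − 0.07) × 0.58 = 0.095743
  romance scam: 0.35 × 0.35 × (1 − 0.72) × 0.21 = 0.007203
  transactional receipt: 0.34 × 0.45 × (1 − 0.65) × 0.45 = 0.024098
  generic spam: 0.06 × 0.58 × (1 − 0.53) × 0.76 = 0.012431
The unnormalized weights sum to 0.13947.
P(generic spam | evidence) = 0.012431 / 0.13947 ≈ 0.089.

0.089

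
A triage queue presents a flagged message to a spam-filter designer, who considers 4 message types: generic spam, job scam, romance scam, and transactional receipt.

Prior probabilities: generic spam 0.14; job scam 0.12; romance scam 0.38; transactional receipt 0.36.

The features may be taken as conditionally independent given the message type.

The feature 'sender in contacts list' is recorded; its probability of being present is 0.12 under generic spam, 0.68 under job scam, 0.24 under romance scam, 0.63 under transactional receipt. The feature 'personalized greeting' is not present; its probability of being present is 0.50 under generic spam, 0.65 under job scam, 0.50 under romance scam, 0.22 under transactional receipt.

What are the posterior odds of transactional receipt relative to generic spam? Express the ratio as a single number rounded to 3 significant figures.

21.1

The normalizing constant cancels in an odds ratio, so compute prior × likelihood for the two hypotheses only (using 1 − P(present | H) for each absent feature):
  transactional receipt: 0.36 × 0.63 × (1 − 0.22) = 0.1769
  generic spam: 0.14 × 0.12 × (1 − 0.50) = 0.0084
Posterior odds = 0.1769 / 0.0084 ≈ 21.1.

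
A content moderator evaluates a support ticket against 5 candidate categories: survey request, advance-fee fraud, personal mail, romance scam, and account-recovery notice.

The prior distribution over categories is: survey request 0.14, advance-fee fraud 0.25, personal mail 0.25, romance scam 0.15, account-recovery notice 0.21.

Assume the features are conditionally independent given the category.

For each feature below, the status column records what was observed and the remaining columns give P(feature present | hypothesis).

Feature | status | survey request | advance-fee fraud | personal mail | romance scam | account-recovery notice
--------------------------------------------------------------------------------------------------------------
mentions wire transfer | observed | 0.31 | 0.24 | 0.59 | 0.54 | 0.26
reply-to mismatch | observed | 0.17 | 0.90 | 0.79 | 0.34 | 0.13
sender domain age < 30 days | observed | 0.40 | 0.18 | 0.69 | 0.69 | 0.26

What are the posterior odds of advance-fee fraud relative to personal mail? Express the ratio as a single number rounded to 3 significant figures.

Posterior odds equal prior odds times the likelihood ratio; only the two competing hypotheses matter.
  advance-fee fraud: 0.25 × 0.24 × 0.90 × 0.18 = 0.00972
  personal mail: 0.25 × 0.59 × 0.79 × 0.69 = 0.080402
Odds(advance-fee fraud : personal mail) = 0.00972 / 0.080402 ≈ 0.121.

0.121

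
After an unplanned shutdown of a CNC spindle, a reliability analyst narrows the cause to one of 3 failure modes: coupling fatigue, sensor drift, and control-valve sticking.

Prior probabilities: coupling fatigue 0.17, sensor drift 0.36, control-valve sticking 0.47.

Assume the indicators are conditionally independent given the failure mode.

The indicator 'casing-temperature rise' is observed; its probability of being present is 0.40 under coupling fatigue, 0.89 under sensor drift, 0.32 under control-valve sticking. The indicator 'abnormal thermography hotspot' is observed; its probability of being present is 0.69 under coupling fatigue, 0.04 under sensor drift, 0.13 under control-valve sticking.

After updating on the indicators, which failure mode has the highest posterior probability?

By Bayes' rule with conditional independence, the unnormalized weight for each hypothesis is prior × ∏ likelihoods:
  coupling fatigue: 0.17 × 0.40 × 0.69 = 0.04692
  sensor drift: 0.36 × 0.89 × 0.04 = 0.012816
  control-valve sticking: 0.47 × 0.32 × 0.13 = 0.019552
The unnormalized weights sum to 0.079288.
P(coupling fatigue | evidence) ≈ 0.04692 / 0.079288 ≈ 0.592
P(sensor drift | evidence) ≈ 0.012816 / 0.079288 ≈ 0.162
P(control-valve sticking | evidence) ≈ 0.019552 / 0.079288 ≈ 0.247
The largest is 0.592, so coupling fatigue is most probable.

coupling fatigue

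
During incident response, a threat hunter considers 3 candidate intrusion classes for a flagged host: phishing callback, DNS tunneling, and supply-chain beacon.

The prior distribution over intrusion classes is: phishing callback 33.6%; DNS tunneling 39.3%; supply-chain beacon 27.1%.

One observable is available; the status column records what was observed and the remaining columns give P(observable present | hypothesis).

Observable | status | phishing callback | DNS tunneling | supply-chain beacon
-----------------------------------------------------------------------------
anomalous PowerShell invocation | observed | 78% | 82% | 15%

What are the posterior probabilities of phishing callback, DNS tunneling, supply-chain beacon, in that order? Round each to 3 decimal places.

0.419, 0.516, 0.065

For each hypothesis, the unnormalized posterior weight is prior × likelihood:
  phishing callback: 0.336 × 0.78 = 0.26208
  DNS tunneling: 0.393 × 0.82 = 0.32226
  supply-chain beacon: 0.271 × 0.15 = 0.04065
The unnormalized weights sum to 0.62499.
P(phishing callback | evidence) = 0.26208 / 0.62499 ≈ 0.419
P(DNS tunneling | evidence) = 0.32226 / 0.62499 ≈ 0.516
P(supply-chain beacon | evidence) = 0.04065 / 0.62499 ≈ 0.065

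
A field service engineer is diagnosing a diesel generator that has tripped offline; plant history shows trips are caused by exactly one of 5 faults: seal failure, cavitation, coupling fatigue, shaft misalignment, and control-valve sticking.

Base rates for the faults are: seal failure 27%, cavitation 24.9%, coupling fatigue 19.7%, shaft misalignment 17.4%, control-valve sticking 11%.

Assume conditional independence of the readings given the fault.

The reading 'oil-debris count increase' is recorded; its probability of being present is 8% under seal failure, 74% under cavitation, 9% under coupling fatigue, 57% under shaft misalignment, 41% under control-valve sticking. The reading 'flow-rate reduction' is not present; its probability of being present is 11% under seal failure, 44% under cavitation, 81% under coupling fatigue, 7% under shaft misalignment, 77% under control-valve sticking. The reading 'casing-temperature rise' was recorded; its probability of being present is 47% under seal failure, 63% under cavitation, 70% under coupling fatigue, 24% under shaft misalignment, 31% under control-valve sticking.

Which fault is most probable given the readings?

cavitation

For each hypothesis, the unnormalized posterior weight is prior × product of the reading likelihoods (using 1 − P(present | H) for each absent reading):
  seal failure: 0.270 × 0.08 × (1 − 0.11) × 0.47 = 0.0090353
  cavitation: 0.249 × 0.74 × (1 − 0.44) × 0.63 = 0.065007
  coupling fatigue: 0.197 × 0.09 × (1 − 0.81) × 0.70 = 0.0023581
  shaft misalignment: 0.174 × 0.57 × (1 − 0.07) × 0.24 = 0.022137
  control-valve sticking: 0.110 × 0.41 × (1 − 0.77) × 0.31 = 0.0032156
The unnormalized weights sum to 0.10175.
P(seal failure | evidence) ≈ 0.0090353 / 0.10175 ≈ 0.089
P(cavitation | evidence) ≈ 0.065007 / 0.10175 ≈ 0.639
P(coupling fatigue | evidence) ≈ 0.0023581 / 0.10175 ≈ 0.023
P(shaft misalignment | evidence) ≈ 0.022137 / 0.10175 ≈ 0.218
P(control-valve sticking | evidence) ≈ 0.0032156 / 0.10175 ≈ 0.032
The largest is 0.639, so cavitation is most probable.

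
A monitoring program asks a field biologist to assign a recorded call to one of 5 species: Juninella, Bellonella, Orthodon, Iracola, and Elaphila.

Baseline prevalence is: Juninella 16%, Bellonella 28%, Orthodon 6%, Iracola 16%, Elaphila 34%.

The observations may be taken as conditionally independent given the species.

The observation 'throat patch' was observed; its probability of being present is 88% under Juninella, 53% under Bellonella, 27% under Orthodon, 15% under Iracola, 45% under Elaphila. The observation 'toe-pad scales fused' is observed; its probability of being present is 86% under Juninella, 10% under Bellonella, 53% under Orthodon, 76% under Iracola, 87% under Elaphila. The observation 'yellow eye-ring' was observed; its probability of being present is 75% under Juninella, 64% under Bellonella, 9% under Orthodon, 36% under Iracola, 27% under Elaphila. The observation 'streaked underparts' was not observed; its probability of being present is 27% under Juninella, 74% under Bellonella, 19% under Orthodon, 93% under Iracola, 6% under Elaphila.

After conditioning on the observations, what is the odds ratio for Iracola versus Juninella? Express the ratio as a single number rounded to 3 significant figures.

0.00693

Posterior odds equal prior odds times the likelihood ratio; only the two competing hypotheses matter (using 1 − P(present | H) for each absent observation).
  Iracola: 0.16 × 0.15 × 0.76 × 0.36 × (1 − 0.93) = 0.00045965
  Juninella: 0.16 × 0.88 × 0.86 × 0.75 × (1 − 0.27) = 0.066296
Posterior odds = 0.00045965 / 0.066296 ≈ 0.00693.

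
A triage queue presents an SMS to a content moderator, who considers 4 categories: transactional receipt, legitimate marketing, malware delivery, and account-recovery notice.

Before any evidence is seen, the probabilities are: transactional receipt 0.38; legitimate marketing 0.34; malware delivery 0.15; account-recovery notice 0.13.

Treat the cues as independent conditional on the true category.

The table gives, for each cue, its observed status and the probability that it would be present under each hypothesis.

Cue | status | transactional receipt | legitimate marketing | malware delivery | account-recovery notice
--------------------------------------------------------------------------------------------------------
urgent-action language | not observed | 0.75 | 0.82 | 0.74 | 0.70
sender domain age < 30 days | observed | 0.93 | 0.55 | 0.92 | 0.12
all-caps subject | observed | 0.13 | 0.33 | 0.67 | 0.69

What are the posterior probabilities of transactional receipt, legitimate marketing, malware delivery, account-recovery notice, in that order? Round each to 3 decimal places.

0.230, 0.223, 0.482, 0.065

By Bayes' rule with conditional independence, the unnormalized weight for each hypothesis is prior × ∏ likelihoods (using 1 − P(present | H) for each absent cue):
  transactional receipt: 0.38 × (1 − 0.75) × 0.93 × 0.13 = 0.011486
  legitimate marketing: 0.34 × (1 − 0.82) × 0.55 × 0.33 = 0.011108
  malware delivery: 0.15 × (1 − 0.74) × 0.92 × 0.67 = 0.02404
  account-recovery notice: 0.13 × (1 − 0.70) × 0.12 × 0.69 = 0.0032292
Normalizing constant Z = 0.011486 + 0.011108 + 0.02404 + 0.0032292 = 0.049862.
P(transactional receipt | evidence) = 0.011486 / 0.049862 ≈ 0.230
P(legitimate marketing | evidence) = 0.011108 / 0.049862 ≈ 0.223
P(malware delivery | evidence) = 0.02404 / 0.049862 ≈ 0.482
P(account-recovery notice | evidence) = 0.0032292 / 0.049862 ≈ 0.065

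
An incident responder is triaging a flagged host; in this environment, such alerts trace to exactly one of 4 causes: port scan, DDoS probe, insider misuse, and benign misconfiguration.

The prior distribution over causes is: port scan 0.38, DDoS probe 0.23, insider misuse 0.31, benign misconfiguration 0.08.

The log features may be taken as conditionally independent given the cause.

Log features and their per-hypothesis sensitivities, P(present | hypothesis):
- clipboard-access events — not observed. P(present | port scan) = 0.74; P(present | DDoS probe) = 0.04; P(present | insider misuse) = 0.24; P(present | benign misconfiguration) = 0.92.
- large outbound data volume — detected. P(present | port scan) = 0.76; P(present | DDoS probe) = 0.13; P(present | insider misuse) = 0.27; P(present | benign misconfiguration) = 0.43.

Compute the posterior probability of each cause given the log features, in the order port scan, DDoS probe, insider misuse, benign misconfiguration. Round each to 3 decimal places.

By Bayes' rule with conditional independence, the unnormalized weight for each hypothesis is prior × ∏ likelihoods (using 1 − P(present | H) for each absent log feature):
  port scan: 0.38 × (1 − 0.74) × 0.76 = 0.075088
  DDoS probe: 0.23 × (1 − 0.04) × 0.13 = 0.028704
  insider misuse: 0.31 × (1 − 0.24) × 0.27 = 0.063612
  benign misconfiguration: 0.08 × (1 − 0.92) × 0.43 = 0.002752
Normalizing constant Z = 0.075088 + 0.028704 + 0.063612 + 0.002752 = 0.17016.
P(port scan | evidence) = 0.075088 / 0.17016 ≈ 0.441
P(DDoS probe | evidence) = 0.028704 / 0.17016 ≈ 0.169
P(insider misuse | evidence) = 0.063612 / 0.17016 ≈ 0.374
P(benign misconfiguration | evidence) = 0.002752 / 0.17016 ≈ 0.016

0.441, 0.169, 0.374, 0.016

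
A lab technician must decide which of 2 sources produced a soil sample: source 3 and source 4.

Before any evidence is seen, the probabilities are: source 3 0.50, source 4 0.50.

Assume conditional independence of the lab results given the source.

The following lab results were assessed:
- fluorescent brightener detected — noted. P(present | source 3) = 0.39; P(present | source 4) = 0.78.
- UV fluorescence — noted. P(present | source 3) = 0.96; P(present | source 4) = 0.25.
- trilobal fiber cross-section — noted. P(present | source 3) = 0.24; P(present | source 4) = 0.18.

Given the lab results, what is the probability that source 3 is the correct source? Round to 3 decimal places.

0.719

By Bayes' rule with conditional independence, the unnormalized weight for each hypothesis is prior × ∏ likelihoods:
  source 3: 0.50 × 0.39 × 0.96 × 0.24 = 0.044928
  source 4: 0.50 × 0.78 × 0.25 × 0.18 = 0.01755
Normalizing constant Z = 0.044928 + 0.01755 = 0.062478.
P(source 3 | evidence) = 0.044928 / 0.062478 ≈ 0.719.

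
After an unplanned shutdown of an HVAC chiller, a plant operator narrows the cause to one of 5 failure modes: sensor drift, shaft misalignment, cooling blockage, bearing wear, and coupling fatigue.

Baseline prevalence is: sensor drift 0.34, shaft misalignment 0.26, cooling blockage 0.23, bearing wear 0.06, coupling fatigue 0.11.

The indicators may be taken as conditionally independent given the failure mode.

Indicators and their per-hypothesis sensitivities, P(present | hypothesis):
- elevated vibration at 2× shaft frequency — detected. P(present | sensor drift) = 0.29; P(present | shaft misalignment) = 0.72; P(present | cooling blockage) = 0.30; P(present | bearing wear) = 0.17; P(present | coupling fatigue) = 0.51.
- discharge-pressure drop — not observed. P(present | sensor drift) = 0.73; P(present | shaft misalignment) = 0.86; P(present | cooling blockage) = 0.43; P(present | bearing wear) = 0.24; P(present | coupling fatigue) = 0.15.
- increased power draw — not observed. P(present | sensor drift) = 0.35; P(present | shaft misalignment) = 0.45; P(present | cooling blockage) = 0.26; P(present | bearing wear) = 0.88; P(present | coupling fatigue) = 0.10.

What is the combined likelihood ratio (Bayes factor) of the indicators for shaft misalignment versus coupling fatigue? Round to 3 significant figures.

Joint likelihood of the indicator pattern under each hypothesis (using 1 − P(present | H) for each absent indicator):
  shaft misalignment: 0.72 × (1 − 0.86) × (1 − 0.45) = 0.05544
  coupling fatigue: 0.51 × (1 − 0.15) × (1 − 0.10) = 0.39015
Bayes factor = 0.05544 / 0.39015 ≈ 0.142

0.142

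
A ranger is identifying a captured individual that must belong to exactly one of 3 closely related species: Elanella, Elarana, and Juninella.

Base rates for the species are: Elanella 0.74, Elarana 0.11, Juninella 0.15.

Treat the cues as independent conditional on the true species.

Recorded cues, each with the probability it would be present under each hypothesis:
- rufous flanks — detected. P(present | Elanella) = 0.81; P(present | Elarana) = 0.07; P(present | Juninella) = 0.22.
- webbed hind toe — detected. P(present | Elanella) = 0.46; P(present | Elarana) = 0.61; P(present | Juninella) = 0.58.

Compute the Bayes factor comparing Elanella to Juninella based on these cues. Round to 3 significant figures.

2.92

The Bayes factor is the ratio of the joint likelihoods of the cue pattern under the two hypotheses.
  Elanella: 0.81 × 0.46 = 0.3726
  Juninella: 0.22 × 0.58 = 0.1276
Bayes factor = 0.3726 / 0.1276 ≈ 2.92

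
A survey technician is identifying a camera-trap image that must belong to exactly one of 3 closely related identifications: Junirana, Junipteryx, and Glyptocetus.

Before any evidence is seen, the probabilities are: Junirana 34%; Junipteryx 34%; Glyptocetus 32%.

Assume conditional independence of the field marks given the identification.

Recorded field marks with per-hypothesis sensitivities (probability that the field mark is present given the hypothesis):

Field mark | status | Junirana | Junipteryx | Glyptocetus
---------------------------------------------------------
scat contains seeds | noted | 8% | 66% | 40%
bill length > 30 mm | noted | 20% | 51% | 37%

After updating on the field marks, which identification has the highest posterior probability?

Junipteryx

For each hypothesis, the unnormalized posterior weight is prior × product of the field mark likelihoods:
  Junirana: 0.34 × 0.08 × 0.20 = 0.00544
  Junipteryx: 0.34 × 0.66 × 0.51 = 0.11444
  Glyptocetus: 0.32 × 0.40 × 0.37 = 0.04736
Marginal likelihood of the evidence = 0.16724.
P(Junirana | evidence) ≈ 0.00544 / 0.16724 ≈ 0.033
P(Junipteryx | evidence) ≈ 0.11444 / 0.16724 ≈ 0.684
P(Glyptocetus | evidence) ≈ 0.04736 / 0.16724 ≈ 0.283
The largest is 0.684, so Junipteryx is most probable.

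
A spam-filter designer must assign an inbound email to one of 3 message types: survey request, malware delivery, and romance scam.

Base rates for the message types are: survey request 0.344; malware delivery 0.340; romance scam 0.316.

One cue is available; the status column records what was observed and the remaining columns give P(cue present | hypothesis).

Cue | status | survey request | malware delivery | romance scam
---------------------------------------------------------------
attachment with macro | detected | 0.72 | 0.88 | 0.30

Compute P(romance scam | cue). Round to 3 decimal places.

0.148

For each hypothesis, the unnormalized posterior weight is prior × likelihood:
  survey request: 0.344 × 0.72 = 0.24768
  malware delivery: 0.340 × 0.88 = 0.2992
  romance scam: 0.316 × 0.30 = 0.0948
The unnormalized weights sum to 0.64168.
P(romance scam | evidence) = 0.0948 / 0.64168 ≈ 0.148.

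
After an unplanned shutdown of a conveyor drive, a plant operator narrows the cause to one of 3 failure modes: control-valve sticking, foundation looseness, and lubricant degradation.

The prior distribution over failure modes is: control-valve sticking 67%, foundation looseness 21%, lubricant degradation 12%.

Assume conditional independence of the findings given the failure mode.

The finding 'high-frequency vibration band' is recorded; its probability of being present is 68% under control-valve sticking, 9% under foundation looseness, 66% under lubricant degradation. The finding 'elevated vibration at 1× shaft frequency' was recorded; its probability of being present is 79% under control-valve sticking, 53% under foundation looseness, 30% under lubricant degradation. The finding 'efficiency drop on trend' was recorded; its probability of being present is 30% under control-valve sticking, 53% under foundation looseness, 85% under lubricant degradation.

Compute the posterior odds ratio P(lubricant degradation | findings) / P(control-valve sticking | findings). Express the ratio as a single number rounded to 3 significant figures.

0.187

The normalizing constant cancels in an odds ratio, so compute prior × likelihood for the two hypotheses only:
  lubricant degradation: 0.12 × 0.66 × 0.30 × 0.85 = 0.020196
  control-valve sticking: 0.67 × 0.68 × 0.79 × 0.30 = 0.10798
Posterior odds = 0.020196 / 0.10798 ≈ 0.187.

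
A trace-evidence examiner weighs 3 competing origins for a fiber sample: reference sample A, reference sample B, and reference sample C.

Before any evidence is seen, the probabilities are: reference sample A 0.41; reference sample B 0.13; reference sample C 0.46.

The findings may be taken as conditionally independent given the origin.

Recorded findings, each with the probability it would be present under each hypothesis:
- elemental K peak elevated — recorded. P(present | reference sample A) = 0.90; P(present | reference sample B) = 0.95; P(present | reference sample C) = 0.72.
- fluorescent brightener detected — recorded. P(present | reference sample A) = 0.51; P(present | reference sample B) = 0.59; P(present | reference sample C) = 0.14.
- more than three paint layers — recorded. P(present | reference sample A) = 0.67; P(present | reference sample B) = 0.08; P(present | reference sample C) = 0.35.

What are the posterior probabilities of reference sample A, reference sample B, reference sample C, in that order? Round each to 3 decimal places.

0.851, 0.039, 0.110

By Bayes' rule with conditional independence, the unnormalized weight for each hypothesis is prior × ∏ likelihoods:
  reference sample A: 0.41 × 0.90 × 0.51 × 0.67 = 0.12609
  reference sample B: 0.13 × 0.95 × 0.59 × 0.08 = 0.0058292
  reference sample C: 0.46 × 0.72 × 0.14 × 0.35 = 0.016229
Normalizing constant Z = 0.12609 + 0.0058292 + 0.016229 = 0.14815.
P(reference sample A | evidence) = 0.12609 / 0.14815 ≈ 0.851
P(reference sample B | evidence) = 0.0058292 / 0.14815 ≈ 0.039
P(reference sample C | evidence) = 0.016229 / 0.14815 ≈ 0.110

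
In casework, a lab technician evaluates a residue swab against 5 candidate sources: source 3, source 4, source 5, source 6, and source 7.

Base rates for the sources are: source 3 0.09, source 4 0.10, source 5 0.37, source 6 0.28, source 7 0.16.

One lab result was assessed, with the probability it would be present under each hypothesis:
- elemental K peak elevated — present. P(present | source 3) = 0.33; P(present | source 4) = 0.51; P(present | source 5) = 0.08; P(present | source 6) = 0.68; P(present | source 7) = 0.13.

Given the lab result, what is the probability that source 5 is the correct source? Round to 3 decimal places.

0.092

For each hypothesis, the unnormalized posterior weight is prior × likelihood:
  source 3: 0.09 × 0.33 = 0.0297
  source 4: 0.10 × 0.51 = 0.051
  source 5: 0.37 × 0.08 = 0.0296
  source 6: 0.28 × 0.68 = 0.1904
  source 7: 0.16 × 0.13 = 0.0208
The unnormalized weights sum to 0.3215.
P(source 5 | evidence) = 0.0296 / 0.3215 ≈ 0.092.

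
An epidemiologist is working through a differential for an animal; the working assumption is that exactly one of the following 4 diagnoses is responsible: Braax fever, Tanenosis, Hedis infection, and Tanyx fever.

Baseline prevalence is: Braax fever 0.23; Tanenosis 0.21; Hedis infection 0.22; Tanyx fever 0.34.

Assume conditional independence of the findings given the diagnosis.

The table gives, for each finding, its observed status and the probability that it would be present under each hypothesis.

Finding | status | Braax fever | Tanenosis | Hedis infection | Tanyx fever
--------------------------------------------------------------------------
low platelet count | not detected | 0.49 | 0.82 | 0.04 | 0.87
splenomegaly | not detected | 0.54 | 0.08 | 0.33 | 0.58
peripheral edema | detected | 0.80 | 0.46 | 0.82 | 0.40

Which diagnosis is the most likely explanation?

Hedis infection

For each hypothesis, the unnormalized posterior weight is prior × product of the finding likelihoods (using 1 − P(present | H) for each absent finding):
  Braax fever: 0.23 × (1 − 0.49) × (1 − 0.54) × 0.80 = 0.043166
  Tanenosis: 0.21 × (1 − 0.82) × (1 − 0.08) × 0.46 = 0.015997
  Hedis infection: 0.22 × (1 − 0.04) × (1 − 0.33) × 0.82 = 0.11603
  Tanyx fever: 0.34 × (1 − 0.87) × (1 − 0.58) × 0.40 = 0.0074256
The unnormalized weights sum to 0.18262.
P(Braax fever | evidence) ≈ 0.043166 / 0.18262 ≈ 0.236
P(Tanenosis | evidence) ≈ 0.015997 / 0.18262 ≈ 0.088
P(Hedis infection | evidence) ≈ 0.11603 / 0.18262 ≈ 0.635
P(Tanyx fever | evidence) ≈ 0.0074256 / 0.18262 ≈ 0.041
The largest is 0.635, so Hedis infection is most probable.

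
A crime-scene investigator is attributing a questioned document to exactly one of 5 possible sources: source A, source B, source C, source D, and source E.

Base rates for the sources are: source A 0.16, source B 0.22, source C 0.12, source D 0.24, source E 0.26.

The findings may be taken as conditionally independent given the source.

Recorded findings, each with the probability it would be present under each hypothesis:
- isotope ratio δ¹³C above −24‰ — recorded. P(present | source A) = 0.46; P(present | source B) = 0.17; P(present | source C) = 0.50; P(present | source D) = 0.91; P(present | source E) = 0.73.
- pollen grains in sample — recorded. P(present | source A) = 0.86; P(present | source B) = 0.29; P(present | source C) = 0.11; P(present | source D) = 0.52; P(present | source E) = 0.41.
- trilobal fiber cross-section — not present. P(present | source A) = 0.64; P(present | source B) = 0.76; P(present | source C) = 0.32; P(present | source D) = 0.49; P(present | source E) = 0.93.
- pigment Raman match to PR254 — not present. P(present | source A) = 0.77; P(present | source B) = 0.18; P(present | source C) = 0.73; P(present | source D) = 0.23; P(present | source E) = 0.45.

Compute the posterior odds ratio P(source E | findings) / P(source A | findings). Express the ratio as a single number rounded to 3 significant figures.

The normalizing constant cancels in an odds ratio, so compute prior × likelihood for the two hypotheses only (using 1 − P(present | H) for each absent finding):
  source E: 0.26 × 0.73 × 0.41 × (1 − 0.93) × (1 − 0.45) = 0.002996
  source A: 0.16 × 0.46 × 0.86 × (1 − 0.64) × (1 − 0.77) = 0.0052409
Odds(source E : source A) = 0.002996 / 0.0052409 ≈ 0.572.

0.572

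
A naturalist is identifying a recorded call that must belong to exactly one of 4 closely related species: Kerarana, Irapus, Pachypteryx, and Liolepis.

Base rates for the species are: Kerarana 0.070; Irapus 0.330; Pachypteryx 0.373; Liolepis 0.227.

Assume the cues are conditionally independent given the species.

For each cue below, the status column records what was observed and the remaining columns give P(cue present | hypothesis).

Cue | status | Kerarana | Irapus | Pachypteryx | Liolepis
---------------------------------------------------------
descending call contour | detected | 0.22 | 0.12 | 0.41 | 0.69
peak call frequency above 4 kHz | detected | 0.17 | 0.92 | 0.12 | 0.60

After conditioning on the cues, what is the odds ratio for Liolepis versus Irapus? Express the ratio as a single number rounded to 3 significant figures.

Unnormalized posterior weight (prior times the cue likelihoods) for each of the two hypotheses:
  Liolepis: 0.227 × 0.69 × 0.60 = 0.093978
  Irapus: 0.330 × 0.12 × 0.92 = 0.036432
Odds(Liolepis : Irapus) = 0.093978 / 0.036432 ≈ 2.58.

2.58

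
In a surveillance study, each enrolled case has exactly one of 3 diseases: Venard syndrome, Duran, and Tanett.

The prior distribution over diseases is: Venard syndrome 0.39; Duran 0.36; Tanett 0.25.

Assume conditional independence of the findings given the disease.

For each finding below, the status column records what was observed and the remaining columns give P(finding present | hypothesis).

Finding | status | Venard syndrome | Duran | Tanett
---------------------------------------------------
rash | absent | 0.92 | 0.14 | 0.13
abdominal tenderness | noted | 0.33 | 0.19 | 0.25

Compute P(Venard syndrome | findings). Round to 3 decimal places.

0.083

By Bayes' rule with conditional independence, the unnormalized weight for each hypothesis is prior × ∏ likelihoods (using 1 − P(present | H) for each absent finding):
  Venard syndrome: 0.39 × (1 − 0.92) × 0.33 = 0.010296
  Duran: 0.36 × (1 − 0.14) × 0.19 = 0.058824
  Tanett: 0.25 × (1 − 0.13) × 0.25 = 0.054375
Marginal likelihood of the evidence = 0.12349.
P(Venard syndrome | evidence) = 0.010296 / 0.12349 ≈ 0.083.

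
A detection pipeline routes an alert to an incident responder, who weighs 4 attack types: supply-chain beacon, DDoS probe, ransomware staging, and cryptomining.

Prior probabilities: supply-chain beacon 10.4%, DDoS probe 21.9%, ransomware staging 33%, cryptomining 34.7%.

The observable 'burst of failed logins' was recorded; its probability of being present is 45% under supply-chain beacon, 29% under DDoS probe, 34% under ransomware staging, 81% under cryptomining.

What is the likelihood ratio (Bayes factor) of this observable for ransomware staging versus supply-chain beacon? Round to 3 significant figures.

Likelihood of this observable under each hypothesis:
  ransomware staging: 0.34
  supply-chain beacon: 0.45
Bayes factor = 0.34 / 0.45 ≈ 0.756

0.756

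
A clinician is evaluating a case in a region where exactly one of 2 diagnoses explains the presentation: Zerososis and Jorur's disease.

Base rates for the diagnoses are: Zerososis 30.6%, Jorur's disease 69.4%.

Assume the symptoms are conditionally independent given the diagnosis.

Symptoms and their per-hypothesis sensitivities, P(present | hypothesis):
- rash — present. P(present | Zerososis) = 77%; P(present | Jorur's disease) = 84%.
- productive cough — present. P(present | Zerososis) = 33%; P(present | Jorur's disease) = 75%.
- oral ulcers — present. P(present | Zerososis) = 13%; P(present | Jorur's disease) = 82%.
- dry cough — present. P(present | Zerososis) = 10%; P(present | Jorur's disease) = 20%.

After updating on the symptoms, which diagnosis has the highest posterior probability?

By Bayes' rule with conditional independence, the unnormalized weight for each hypothesis is prior × ∏ likelihoods:
  Zerososis: 0.306 × 0.77 × 0.33 × 0.13 × 0.10 = 0.0010108
  Jorur's disease: 0.694 × 0.84 × 0.75 × 0.82 × 0.20 = 0.071704
Marginal likelihood of the evidence = 0.072715.
P(Zerososis | evidence) ≈ 0.0010108 / 0.072715 ≈ 0.014
P(Jorur's disease | evidence) ≈ 0.071704 / 0.072715 ≈ 0.986
The largest is 0.986, so Jorur's disease is most probable.

Jorur's disease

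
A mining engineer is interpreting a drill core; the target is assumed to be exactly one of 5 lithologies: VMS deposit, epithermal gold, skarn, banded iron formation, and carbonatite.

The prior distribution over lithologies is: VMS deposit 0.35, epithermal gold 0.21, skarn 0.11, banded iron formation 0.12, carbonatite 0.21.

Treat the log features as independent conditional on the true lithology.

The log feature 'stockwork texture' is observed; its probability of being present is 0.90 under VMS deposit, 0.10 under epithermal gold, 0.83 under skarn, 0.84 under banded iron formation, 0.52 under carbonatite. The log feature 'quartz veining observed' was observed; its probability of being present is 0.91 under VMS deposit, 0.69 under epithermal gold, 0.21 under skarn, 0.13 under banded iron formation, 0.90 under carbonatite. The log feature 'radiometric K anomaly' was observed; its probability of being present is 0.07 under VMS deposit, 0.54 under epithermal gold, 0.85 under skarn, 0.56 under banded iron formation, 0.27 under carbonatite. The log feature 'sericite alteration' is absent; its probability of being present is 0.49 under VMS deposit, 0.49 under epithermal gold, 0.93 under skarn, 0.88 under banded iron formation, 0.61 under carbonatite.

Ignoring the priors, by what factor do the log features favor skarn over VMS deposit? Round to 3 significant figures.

Take the product of per-log feature likelihoods under each hypothesis (using 1 − P(present | H) for each absent log feature), then divide.
  skarn: 0.83 × 0.21 × 0.85 × (1 − 0.93) = 0.010371
  VMS deposit: 0.90 × 0.91 × 0.07 × (1 − 0.49) = 0.029238
Bayes factor = 0.010371 / 0.029238 ≈ 0.355

0.355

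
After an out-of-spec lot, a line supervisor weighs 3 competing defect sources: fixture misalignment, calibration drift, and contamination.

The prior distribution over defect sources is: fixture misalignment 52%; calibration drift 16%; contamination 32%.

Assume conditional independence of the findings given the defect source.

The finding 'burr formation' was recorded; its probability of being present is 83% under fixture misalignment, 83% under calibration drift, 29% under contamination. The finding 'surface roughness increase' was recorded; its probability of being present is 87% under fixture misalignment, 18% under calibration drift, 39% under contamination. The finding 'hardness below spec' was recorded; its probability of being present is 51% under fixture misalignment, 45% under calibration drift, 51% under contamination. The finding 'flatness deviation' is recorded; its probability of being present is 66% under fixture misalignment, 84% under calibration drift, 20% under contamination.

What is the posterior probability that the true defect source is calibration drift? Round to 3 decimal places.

0.065

By Bayes' rule with conditional independence, the unnormalized weight for each hypothesis is prior × ∏ likelihoods:
  fixture misalignment: 0.52 × 0.83 × 0.87 × 0.51 × 0.66 = 0.12639
  calibration drift: 0.16 × 0.83 × 0.18 × 0.45 × 0.84 = 0.0090357
  contamination: 0.32 × 0.29 × 0.39 × 0.51 × 0.20 = 0.0036916
The unnormalized weights sum to 0.13912.
P(calibration drift | evidence) = 0.0090357 / 0.13912 ≈ 0.065.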